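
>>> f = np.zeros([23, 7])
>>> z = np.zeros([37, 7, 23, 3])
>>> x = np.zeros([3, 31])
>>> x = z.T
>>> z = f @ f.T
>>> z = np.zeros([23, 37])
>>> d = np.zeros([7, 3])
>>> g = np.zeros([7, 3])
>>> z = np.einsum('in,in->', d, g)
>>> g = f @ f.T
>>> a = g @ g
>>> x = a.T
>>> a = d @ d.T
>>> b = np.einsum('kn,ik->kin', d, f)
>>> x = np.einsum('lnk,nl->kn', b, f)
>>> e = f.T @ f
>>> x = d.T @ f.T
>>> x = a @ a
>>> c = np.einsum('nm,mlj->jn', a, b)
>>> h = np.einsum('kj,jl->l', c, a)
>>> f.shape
(23, 7)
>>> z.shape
()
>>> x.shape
(7, 7)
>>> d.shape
(7, 3)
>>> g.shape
(23, 23)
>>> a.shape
(7, 7)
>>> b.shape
(7, 23, 3)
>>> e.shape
(7, 7)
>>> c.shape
(3, 7)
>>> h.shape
(7,)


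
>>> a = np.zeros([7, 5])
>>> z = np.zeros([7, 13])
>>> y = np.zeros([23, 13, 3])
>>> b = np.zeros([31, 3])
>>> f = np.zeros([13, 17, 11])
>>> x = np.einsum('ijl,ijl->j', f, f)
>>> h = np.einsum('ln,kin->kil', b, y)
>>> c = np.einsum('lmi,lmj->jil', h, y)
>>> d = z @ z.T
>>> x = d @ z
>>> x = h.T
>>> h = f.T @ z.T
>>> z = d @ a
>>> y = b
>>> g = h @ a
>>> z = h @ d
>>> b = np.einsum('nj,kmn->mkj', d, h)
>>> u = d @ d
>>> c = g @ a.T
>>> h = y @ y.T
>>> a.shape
(7, 5)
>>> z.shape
(11, 17, 7)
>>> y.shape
(31, 3)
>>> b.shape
(17, 11, 7)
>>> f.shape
(13, 17, 11)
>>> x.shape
(31, 13, 23)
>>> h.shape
(31, 31)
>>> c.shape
(11, 17, 7)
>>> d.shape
(7, 7)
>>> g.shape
(11, 17, 5)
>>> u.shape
(7, 7)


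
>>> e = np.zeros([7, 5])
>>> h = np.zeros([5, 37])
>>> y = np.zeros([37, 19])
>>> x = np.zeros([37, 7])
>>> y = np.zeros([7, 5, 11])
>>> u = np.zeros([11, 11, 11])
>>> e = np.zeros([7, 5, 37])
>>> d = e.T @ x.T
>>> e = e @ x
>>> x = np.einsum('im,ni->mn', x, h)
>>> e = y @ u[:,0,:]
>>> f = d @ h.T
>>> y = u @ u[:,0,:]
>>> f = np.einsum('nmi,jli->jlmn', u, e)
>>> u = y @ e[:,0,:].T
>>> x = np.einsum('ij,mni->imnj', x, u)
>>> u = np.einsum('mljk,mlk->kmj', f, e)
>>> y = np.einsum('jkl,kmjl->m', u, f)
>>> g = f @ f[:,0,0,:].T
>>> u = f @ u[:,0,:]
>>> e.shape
(7, 5, 11)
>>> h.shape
(5, 37)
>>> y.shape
(5,)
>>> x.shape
(7, 11, 11, 5)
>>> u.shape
(7, 5, 11, 11)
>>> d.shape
(37, 5, 37)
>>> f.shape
(7, 5, 11, 11)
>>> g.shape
(7, 5, 11, 7)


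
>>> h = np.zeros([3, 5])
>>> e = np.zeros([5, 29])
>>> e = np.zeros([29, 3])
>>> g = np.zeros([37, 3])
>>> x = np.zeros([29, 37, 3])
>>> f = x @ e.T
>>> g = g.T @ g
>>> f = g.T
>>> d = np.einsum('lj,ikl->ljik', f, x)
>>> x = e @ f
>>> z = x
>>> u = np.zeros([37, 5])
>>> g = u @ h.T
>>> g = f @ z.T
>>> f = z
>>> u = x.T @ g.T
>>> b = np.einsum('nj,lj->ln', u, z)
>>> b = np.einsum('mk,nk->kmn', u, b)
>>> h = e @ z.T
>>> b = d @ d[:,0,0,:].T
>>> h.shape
(29, 29)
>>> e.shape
(29, 3)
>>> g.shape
(3, 29)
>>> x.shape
(29, 3)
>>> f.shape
(29, 3)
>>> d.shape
(3, 3, 29, 37)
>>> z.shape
(29, 3)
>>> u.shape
(3, 3)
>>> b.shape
(3, 3, 29, 3)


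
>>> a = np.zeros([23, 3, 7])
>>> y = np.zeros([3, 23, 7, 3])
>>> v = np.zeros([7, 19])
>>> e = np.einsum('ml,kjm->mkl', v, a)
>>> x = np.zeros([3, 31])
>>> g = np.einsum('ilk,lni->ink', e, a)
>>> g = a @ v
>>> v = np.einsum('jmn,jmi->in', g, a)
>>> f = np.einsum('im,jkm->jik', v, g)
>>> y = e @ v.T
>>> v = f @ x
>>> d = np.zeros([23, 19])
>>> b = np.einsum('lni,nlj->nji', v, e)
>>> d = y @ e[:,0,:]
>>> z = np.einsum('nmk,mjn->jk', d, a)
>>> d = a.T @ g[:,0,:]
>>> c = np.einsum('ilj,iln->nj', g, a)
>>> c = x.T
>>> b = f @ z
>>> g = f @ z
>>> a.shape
(23, 3, 7)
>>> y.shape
(7, 23, 7)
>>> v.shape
(23, 7, 31)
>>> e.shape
(7, 23, 19)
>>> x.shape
(3, 31)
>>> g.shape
(23, 7, 19)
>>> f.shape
(23, 7, 3)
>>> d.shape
(7, 3, 19)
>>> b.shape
(23, 7, 19)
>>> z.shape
(3, 19)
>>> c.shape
(31, 3)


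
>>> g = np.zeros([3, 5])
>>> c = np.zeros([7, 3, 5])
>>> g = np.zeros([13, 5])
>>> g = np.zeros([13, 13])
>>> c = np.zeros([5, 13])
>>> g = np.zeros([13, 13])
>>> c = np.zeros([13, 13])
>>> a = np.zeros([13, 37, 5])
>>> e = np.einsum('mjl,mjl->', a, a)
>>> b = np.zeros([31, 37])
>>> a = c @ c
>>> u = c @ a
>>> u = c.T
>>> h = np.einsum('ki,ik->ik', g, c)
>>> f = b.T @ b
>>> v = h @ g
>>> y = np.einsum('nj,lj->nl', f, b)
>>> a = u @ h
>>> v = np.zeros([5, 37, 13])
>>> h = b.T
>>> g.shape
(13, 13)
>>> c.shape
(13, 13)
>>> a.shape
(13, 13)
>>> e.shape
()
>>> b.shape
(31, 37)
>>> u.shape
(13, 13)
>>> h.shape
(37, 31)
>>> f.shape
(37, 37)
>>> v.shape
(5, 37, 13)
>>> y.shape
(37, 31)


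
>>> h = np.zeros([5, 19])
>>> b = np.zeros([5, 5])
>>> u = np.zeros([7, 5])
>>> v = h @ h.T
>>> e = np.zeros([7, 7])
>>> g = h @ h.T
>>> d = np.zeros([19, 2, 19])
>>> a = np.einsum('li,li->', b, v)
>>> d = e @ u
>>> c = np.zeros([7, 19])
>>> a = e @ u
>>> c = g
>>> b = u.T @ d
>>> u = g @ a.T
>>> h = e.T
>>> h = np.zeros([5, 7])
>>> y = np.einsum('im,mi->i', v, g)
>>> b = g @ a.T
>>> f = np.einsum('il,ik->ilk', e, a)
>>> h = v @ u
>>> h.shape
(5, 7)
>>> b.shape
(5, 7)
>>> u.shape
(5, 7)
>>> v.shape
(5, 5)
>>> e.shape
(7, 7)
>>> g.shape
(5, 5)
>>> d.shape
(7, 5)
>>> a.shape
(7, 5)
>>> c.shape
(5, 5)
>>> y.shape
(5,)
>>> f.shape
(7, 7, 5)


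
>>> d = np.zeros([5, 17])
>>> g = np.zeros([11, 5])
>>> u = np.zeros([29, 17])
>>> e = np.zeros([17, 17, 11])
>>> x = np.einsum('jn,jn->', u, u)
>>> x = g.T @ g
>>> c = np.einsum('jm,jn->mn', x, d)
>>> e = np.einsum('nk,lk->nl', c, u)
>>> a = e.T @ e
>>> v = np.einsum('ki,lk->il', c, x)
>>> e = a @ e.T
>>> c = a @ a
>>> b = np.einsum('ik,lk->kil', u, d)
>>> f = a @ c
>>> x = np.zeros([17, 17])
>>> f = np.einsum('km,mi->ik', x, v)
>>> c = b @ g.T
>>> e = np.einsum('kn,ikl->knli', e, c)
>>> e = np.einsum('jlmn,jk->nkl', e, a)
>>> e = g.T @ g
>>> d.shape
(5, 17)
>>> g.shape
(11, 5)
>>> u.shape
(29, 17)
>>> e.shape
(5, 5)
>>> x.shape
(17, 17)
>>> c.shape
(17, 29, 11)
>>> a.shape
(29, 29)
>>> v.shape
(17, 5)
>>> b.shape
(17, 29, 5)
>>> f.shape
(5, 17)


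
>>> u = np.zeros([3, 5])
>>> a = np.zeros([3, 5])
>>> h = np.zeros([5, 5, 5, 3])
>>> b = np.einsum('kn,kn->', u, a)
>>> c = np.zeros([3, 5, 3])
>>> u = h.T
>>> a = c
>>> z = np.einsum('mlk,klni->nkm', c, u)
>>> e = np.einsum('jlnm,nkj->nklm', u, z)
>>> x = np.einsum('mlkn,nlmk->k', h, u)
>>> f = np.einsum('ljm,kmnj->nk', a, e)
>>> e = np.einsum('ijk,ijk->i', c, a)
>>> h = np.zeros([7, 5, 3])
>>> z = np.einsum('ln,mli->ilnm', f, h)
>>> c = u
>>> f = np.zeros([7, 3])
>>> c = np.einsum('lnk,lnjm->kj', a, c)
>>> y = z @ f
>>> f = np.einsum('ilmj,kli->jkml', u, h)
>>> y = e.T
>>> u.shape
(3, 5, 5, 5)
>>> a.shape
(3, 5, 3)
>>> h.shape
(7, 5, 3)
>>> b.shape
()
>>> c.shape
(3, 5)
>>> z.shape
(3, 5, 5, 7)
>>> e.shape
(3,)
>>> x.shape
(5,)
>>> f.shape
(5, 7, 5, 5)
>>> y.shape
(3,)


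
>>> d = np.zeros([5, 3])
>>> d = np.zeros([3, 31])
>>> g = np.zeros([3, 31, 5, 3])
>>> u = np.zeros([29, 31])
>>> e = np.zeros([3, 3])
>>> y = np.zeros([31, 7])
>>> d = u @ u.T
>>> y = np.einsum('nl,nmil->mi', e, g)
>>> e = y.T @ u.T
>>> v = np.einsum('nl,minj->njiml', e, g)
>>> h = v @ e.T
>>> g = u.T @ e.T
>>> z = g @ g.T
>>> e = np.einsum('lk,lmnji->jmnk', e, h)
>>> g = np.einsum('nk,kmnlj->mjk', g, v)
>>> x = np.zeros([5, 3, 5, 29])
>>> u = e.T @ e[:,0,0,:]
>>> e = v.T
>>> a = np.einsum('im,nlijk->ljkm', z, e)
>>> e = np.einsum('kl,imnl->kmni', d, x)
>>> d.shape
(29, 29)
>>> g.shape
(3, 29, 5)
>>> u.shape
(29, 31, 3, 29)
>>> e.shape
(29, 3, 5, 5)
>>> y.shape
(31, 5)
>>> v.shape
(5, 3, 31, 3, 29)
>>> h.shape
(5, 3, 31, 3, 5)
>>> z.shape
(31, 31)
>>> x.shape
(5, 3, 5, 29)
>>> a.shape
(3, 3, 5, 31)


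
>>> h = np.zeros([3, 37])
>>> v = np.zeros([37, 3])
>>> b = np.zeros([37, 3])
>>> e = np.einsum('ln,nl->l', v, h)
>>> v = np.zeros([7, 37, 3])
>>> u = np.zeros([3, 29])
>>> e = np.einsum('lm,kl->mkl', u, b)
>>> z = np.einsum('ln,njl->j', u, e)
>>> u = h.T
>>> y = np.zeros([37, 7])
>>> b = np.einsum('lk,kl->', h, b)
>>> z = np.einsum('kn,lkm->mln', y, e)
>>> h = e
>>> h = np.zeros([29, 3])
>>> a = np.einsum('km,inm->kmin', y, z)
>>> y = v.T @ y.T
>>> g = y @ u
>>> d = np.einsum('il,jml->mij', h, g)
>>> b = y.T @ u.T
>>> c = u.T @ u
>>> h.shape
(29, 3)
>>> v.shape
(7, 37, 3)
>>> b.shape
(37, 37, 37)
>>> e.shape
(29, 37, 3)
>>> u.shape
(37, 3)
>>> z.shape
(3, 29, 7)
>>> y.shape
(3, 37, 37)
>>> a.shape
(37, 7, 3, 29)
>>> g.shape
(3, 37, 3)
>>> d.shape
(37, 29, 3)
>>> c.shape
(3, 3)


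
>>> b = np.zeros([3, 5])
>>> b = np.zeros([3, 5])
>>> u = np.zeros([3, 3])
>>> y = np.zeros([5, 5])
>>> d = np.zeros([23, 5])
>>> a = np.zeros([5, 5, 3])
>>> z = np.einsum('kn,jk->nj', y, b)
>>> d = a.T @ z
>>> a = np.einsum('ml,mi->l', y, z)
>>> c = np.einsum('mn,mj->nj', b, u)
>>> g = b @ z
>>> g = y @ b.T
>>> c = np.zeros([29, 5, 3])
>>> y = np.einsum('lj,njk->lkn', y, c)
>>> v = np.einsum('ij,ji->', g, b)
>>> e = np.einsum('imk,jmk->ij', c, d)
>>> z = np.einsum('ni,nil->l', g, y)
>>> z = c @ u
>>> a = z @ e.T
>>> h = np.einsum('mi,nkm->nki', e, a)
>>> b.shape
(3, 5)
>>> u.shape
(3, 3)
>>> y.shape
(5, 3, 29)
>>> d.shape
(3, 5, 3)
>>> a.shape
(29, 5, 29)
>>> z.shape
(29, 5, 3)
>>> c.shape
(29, 5, 3)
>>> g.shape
(5, 3)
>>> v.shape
()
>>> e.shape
(29, 3)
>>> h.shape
(29, 5, 3)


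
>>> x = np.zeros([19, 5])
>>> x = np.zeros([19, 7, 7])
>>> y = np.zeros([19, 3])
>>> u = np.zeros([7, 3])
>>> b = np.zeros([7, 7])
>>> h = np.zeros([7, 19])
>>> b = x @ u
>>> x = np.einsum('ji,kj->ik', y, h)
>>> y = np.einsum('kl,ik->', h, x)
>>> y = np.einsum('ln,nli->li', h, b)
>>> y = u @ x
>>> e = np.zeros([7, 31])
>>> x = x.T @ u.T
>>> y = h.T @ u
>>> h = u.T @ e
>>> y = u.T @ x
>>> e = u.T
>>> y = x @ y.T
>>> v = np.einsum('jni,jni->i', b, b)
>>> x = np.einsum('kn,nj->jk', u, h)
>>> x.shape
(31, 7)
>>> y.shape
(7, 3)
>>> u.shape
(7, 3)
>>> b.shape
(19, 7, 3)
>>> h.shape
(3, 31)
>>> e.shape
(3, 7)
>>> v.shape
(3,)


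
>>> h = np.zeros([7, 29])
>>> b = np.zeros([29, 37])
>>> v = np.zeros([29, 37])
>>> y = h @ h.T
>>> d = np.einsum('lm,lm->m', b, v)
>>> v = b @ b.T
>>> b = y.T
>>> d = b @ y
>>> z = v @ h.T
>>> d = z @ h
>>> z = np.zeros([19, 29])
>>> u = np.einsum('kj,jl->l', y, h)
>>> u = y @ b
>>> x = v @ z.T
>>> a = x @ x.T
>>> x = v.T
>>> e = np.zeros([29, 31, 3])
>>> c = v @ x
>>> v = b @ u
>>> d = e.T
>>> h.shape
(7, 29)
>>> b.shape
(7, 7)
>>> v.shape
(7, 7)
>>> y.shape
(7, 7)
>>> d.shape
(3, 31, 29)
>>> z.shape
(19, 29)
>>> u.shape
(7, 7)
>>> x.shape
(29, 29)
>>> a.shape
(29, 29)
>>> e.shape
(29, 31, 3)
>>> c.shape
(29, 29)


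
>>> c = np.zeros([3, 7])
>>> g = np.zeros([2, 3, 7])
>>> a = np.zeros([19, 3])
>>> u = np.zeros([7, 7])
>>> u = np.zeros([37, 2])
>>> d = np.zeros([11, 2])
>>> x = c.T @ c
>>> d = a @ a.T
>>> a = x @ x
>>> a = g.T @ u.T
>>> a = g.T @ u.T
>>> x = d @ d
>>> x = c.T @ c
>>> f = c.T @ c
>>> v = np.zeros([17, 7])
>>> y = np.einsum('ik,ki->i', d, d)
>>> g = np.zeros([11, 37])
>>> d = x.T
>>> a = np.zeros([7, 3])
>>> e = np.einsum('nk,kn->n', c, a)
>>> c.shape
(3, 7)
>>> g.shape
(11, 37)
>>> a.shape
(7, 3)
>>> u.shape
(37, 2)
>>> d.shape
(7, 7)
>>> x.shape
(7, 7)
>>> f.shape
(7, 7)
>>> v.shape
(17, 7)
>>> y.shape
(19,)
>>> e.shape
(3,)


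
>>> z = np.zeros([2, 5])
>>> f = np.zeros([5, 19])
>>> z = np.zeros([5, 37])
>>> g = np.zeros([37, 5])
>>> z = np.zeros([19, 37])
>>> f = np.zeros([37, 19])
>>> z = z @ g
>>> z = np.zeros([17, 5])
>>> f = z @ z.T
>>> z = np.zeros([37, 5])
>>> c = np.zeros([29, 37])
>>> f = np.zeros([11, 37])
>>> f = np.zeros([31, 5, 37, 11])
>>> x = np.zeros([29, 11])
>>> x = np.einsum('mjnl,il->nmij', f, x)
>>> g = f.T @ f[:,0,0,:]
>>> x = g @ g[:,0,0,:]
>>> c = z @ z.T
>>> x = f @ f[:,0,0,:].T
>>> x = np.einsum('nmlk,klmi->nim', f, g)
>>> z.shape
(37, 5)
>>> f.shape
(31, 5, 37, 11)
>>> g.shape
(11, 37, 5, 11)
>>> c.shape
(37, 37)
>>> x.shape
(31, 11, 5)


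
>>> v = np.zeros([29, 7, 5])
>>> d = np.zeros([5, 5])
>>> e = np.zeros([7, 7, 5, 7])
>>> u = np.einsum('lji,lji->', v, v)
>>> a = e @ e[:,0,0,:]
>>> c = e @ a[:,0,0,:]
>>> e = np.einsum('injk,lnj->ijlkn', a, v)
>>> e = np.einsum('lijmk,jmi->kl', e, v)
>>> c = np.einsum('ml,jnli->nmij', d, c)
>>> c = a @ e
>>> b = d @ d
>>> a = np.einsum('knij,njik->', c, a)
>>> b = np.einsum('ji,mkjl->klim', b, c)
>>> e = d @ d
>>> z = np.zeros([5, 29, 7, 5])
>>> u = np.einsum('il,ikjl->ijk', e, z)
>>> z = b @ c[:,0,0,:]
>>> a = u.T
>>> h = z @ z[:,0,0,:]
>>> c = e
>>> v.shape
(29, 7, 5)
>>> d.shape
(5, 5)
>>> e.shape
(5, 5)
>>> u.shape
(5, 7, 29)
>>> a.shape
(29, 7, 5)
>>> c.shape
(5, 5)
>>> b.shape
(7, 7, 5, 7)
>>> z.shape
(7, 7, 5, 7)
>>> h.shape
(7, 7, 5, 7)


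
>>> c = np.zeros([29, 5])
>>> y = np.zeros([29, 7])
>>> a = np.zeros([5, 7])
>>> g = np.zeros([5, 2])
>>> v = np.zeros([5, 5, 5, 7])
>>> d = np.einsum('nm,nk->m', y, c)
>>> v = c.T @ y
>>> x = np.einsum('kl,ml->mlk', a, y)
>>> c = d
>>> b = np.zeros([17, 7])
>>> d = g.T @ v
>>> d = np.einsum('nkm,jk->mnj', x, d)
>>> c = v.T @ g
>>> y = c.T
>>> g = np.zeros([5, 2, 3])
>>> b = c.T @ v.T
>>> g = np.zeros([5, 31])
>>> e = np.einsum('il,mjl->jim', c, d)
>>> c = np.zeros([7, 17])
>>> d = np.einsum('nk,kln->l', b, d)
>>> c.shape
(7, 17)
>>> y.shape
(2, 7)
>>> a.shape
(5, 7)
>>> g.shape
(5, 31)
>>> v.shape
(5, 7)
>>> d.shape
(29,)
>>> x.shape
(29, 7, 5)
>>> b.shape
(2, 5)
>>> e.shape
(29, 7, 5)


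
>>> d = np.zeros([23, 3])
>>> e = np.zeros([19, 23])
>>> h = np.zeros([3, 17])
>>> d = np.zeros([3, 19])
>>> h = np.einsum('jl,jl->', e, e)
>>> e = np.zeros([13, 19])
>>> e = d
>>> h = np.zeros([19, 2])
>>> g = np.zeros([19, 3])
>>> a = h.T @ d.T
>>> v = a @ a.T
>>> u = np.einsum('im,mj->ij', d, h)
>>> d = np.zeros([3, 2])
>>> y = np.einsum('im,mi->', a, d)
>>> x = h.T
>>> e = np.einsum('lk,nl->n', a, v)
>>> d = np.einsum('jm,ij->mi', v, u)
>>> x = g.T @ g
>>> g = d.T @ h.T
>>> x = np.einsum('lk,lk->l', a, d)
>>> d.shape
(2, 3)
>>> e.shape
(2,)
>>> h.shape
(19, 2)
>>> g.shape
(3, 19)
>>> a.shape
(2, 3)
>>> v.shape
(2, 2)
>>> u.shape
(3, 2)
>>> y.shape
()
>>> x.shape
(2,)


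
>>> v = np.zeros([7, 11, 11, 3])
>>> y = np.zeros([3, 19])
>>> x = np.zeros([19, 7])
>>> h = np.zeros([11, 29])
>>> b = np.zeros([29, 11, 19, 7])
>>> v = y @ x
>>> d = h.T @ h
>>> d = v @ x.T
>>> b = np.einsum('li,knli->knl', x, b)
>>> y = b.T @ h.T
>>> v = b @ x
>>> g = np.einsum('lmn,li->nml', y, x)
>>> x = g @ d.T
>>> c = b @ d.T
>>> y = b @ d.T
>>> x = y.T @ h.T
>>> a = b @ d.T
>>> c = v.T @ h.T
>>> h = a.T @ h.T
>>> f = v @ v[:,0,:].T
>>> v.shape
(29, 11, 7)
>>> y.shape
(29, 11, 3)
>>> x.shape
(3, 11, 11)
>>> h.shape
(3, 11, 11)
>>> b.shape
(29, 11, 19)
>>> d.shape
(3, 19)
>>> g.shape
(11, 11, 19)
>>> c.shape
(7, 11, 11)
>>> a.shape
(29, 11, 3)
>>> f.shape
(29, 11, 29)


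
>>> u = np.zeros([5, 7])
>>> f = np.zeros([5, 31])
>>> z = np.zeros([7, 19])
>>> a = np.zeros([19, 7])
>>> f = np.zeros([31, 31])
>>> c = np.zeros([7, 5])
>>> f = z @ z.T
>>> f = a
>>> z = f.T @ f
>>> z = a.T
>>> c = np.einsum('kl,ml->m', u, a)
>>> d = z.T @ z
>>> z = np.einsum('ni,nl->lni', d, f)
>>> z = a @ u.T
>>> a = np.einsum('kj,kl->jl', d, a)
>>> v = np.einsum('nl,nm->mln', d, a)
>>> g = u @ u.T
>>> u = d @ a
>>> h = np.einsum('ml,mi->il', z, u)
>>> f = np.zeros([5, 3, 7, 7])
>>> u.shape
(19, 7)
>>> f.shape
(5, 3, 7, 7)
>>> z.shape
(19, 5)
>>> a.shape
(19, 7)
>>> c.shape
(19,)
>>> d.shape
(19, 19)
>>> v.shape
(7, 19, 19)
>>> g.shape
(5, 5)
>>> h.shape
(7, 5)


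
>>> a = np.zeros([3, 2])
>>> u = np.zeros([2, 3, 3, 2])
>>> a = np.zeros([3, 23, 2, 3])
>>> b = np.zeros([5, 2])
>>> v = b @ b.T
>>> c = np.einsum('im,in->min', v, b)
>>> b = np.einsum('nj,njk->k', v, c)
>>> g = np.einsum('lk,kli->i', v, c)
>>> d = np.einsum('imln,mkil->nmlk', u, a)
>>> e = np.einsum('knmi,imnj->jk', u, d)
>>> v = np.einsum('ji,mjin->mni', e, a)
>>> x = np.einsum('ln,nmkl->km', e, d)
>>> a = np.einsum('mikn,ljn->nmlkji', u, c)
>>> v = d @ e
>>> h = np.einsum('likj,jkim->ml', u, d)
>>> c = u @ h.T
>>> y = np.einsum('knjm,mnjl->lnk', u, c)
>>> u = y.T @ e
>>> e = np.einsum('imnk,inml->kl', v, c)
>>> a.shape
(2, 2, 5, 3, 5, 3)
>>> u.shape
(2, 3, 2)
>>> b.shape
(2,)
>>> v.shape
(2, 3, 3, 2)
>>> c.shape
(2, 3, 3, 23)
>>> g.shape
(2,)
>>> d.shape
(2, 3, 3, 23)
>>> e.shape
(2, 23)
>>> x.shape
(3, 3)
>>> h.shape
(23, 2)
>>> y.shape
(23, 3, 2)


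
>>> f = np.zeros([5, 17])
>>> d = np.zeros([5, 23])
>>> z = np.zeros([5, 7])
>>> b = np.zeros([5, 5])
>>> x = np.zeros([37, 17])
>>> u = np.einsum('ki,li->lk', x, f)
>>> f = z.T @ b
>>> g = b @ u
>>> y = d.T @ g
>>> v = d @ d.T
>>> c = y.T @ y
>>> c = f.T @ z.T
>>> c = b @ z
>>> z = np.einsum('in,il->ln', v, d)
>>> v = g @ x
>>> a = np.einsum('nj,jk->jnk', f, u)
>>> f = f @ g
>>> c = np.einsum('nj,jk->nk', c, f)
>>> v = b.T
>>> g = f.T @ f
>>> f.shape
(7, 37)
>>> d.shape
(5, 23)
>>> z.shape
(23, 5)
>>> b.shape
(5, 5)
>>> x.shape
(37, 17)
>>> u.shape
(5, 37)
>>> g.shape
(37, 37)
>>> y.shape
(23, 37)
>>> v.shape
(5, 5)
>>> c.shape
(5, 37)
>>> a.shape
(5, 7, 37)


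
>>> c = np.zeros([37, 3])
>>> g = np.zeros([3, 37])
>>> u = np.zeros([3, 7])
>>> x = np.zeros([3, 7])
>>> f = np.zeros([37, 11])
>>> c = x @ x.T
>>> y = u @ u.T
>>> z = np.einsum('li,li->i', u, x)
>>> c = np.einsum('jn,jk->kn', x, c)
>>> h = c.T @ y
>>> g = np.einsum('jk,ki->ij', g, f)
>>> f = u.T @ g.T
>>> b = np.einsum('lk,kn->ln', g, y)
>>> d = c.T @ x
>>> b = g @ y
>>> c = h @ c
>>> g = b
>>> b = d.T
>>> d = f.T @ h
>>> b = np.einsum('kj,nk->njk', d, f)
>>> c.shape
(7, 7)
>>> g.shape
(11, 3)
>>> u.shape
(3, 7)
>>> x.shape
(3, 7)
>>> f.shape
(7, 11)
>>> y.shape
(3, 3)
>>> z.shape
(7,)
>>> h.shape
(7, 3)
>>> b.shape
(7, 3, 11)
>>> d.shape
(11, 3)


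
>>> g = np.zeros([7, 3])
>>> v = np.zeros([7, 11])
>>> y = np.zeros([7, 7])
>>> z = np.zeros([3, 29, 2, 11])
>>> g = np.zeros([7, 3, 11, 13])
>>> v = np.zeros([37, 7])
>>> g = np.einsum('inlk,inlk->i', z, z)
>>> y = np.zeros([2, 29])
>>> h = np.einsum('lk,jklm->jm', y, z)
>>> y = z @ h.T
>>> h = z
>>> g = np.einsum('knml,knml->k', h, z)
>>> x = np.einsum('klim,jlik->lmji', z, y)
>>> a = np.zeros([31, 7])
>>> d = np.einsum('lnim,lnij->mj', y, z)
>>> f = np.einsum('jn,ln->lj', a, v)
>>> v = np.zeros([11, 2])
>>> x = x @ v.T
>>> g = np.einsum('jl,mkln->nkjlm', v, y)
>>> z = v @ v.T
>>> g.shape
(3, 29, 11, 2, 3)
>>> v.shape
(11, 2)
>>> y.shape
(3, 29, 2, 3)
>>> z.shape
(11, 11)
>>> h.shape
(3, 29, 2, 11)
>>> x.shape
(29, 11, 3, 11)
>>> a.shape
(31, 7)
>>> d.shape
(3, 11)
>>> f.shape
(37, 31)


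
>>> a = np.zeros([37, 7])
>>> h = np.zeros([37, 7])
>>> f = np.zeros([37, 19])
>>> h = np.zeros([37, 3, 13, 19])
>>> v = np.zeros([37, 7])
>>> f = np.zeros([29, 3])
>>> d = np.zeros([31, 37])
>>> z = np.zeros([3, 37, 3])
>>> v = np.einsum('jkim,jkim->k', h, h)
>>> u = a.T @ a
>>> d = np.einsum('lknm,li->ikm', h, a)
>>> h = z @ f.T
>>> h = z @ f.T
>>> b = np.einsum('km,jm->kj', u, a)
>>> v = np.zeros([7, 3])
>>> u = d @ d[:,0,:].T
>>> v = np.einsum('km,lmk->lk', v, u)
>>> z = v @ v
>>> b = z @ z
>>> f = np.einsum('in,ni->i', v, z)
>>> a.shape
(37, 7)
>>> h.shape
(3, 37, 29)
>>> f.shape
(7,)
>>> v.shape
(7, 7)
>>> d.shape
(7, 3, 19)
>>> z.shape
(7, 7)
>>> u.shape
(7, 3, 7)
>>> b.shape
(7, 7)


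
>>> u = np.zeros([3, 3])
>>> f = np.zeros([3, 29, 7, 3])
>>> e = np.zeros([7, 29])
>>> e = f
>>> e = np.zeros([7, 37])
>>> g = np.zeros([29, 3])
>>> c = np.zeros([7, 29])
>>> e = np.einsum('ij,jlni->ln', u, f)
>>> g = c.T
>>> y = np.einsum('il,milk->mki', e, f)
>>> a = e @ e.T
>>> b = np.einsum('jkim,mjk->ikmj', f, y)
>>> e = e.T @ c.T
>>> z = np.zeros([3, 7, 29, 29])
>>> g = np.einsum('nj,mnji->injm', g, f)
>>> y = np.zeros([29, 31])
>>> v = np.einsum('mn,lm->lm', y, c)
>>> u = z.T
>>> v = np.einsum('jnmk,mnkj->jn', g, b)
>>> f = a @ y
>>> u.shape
(29, 29, 7, 3)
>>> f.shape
(29, 31)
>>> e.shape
(7, 7)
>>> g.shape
(3, 29, 7, 3)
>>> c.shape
(7, 29)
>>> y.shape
(29, 31)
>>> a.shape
(29, 29)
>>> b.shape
(7, 29, 3, 3)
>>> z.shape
(3, 7, 29, 29)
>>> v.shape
(3, 29)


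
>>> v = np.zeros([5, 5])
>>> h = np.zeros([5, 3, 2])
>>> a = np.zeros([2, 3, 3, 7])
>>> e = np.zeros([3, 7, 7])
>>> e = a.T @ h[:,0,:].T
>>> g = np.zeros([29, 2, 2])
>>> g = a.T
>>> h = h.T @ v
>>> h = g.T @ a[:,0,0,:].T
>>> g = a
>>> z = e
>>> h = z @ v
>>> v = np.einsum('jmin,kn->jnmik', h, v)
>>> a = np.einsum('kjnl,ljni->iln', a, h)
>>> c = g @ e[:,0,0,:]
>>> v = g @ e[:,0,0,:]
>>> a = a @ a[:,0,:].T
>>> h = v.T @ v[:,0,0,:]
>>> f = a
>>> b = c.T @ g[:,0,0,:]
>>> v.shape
(2, 3, 3, 5)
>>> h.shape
(5, 3, 3, 5)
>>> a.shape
(5, 7, 5)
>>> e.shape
(7, 3, 3, 5)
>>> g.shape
(2, 3, 3, 7)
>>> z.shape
(7, 3, 3, 5)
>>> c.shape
(2, 3, 3, 5)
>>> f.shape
(5, 7, 5)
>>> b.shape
(5, 3, 3, 7)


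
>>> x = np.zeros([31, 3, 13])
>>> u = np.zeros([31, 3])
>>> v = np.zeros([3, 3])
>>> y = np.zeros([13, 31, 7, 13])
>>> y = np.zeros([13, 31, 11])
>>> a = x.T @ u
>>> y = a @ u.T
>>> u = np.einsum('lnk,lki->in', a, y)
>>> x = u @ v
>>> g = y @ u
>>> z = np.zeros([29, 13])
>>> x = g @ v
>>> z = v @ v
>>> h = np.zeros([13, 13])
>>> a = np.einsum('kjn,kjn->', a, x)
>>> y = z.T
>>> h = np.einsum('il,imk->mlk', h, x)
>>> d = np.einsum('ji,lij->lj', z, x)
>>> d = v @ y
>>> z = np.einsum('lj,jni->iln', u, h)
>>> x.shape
(13, 3, 3)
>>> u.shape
(31, 3)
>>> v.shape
(3, 3)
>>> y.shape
(3, 3)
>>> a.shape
()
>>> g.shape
(13, 3, 3)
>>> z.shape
(3, 31, 13)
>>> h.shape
(3, 13, 3)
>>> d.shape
(3, 3)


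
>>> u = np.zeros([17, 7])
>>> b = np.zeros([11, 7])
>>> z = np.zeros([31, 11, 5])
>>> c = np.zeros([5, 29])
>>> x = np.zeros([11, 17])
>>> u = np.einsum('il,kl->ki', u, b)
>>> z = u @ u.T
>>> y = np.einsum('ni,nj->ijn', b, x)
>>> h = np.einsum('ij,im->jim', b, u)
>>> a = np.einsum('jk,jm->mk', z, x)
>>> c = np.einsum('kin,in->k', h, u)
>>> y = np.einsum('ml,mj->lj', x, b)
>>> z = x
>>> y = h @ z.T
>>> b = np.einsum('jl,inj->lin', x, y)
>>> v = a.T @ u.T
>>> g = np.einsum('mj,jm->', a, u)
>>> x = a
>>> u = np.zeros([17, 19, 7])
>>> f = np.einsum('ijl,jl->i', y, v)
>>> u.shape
(17, 19, 7)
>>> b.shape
(17, 7, 11)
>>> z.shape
(11, 17)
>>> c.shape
(7,)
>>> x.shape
(17, 11)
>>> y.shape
(7, 11, 11)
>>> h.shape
(7, 11, 17)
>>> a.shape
(17, 11)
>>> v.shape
(11, 11)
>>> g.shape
()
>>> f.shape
(7,)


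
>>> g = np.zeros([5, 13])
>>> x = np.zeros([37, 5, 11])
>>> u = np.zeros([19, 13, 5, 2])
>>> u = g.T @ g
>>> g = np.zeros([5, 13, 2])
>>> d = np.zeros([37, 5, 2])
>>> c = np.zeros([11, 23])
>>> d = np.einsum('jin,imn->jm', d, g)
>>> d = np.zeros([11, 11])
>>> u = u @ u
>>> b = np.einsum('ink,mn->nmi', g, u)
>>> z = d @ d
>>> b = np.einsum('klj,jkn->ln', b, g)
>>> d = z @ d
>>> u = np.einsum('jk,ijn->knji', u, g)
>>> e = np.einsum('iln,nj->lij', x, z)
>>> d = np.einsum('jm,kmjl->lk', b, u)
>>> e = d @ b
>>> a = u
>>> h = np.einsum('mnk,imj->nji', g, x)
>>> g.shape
(5, 13, 2)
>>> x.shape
(37, 5, 11)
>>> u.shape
(13, 2, 13, 5)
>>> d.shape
(5, 13)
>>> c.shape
(11, 23)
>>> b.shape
(13, 2)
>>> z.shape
(11, 11)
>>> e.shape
(5, 2)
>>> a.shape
(13, 2, 13, 5)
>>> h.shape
(13, 11, 37)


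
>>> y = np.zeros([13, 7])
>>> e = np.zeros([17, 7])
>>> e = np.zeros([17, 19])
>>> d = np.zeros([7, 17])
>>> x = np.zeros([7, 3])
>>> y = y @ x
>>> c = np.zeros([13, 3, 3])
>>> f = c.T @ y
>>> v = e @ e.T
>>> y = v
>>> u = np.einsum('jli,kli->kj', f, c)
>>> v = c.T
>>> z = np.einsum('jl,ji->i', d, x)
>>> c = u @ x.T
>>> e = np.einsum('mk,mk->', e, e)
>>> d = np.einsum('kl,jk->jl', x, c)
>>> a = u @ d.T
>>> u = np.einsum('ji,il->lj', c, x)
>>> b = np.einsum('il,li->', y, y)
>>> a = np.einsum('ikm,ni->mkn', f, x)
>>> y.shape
(17, 17)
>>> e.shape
()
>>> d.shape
(13, 3)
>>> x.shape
(7, 3)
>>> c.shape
(13, 7)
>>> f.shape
(3, 3, 3)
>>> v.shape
(3, 3, 13)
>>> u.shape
(3, 13)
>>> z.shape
(3,)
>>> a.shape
(3, 3, 7)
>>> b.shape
()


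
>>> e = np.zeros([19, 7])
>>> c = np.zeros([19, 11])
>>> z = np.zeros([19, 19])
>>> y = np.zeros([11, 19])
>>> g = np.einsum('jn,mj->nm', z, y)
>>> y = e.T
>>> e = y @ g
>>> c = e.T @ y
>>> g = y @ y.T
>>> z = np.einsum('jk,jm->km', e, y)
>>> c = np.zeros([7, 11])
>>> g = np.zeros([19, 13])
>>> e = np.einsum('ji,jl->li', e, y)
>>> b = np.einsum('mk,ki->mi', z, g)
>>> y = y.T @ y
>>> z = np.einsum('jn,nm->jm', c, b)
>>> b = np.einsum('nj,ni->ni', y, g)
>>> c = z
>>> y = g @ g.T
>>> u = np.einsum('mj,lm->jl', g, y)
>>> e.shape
(19, 11)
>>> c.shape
(7, 13)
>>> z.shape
(7, 13)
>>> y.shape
(19, 19)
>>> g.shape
(19, 13)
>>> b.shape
(19, 13)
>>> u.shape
(13, 19)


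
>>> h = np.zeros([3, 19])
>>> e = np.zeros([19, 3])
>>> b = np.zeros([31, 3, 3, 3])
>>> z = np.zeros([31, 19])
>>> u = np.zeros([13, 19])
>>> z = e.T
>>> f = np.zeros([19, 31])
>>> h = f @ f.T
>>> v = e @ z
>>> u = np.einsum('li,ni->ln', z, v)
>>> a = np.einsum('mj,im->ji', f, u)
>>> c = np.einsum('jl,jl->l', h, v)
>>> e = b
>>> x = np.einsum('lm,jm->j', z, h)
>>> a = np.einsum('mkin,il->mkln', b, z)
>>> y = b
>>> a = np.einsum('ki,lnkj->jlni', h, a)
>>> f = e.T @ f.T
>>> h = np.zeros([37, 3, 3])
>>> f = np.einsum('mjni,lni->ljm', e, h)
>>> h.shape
(37, 3, 3)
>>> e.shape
(31, 3, 3, 3)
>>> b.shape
(31, 3, 3, 3)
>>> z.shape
(3, 19)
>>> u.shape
(3, 19)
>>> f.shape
(37, 3, 31)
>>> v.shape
(19, 19)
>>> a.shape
(3, 31, 3, 19)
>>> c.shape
(19,)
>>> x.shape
(19,)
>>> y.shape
(31, 3, 3, 3)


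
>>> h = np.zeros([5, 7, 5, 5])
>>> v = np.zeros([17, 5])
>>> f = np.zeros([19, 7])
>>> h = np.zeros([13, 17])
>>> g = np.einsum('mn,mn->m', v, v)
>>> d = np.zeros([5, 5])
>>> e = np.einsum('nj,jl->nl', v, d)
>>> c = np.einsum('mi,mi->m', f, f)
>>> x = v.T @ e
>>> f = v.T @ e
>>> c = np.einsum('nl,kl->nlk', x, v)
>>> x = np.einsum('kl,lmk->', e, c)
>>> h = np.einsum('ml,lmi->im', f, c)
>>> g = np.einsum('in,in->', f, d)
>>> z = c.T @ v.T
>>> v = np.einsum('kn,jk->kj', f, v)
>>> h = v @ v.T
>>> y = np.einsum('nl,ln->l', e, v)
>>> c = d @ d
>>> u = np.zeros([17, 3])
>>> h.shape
(5, 5)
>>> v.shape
(5, 17)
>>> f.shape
(5, 5)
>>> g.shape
()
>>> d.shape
(5, 5)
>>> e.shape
(17, 5)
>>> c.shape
(5, 5)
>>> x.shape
()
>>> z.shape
(17, 5, 17)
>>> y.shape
(5,)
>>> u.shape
(17, 3)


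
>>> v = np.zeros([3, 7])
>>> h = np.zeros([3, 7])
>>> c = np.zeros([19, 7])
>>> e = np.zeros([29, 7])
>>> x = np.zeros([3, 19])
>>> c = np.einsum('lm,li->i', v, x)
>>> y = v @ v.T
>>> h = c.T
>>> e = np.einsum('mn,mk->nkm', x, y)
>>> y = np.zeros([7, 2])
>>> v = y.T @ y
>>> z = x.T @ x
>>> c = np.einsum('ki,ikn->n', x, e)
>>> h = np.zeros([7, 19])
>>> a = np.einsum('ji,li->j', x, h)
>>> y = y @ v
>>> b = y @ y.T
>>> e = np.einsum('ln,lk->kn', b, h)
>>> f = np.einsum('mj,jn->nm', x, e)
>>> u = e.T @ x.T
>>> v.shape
(2, 2)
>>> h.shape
(7, 19)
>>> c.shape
(3,)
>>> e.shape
(19, 7)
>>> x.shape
(3, 19)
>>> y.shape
(7, 2)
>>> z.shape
(19, 19)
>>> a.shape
(3,)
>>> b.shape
(7, 7)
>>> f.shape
(7, 3)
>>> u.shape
(7, 3)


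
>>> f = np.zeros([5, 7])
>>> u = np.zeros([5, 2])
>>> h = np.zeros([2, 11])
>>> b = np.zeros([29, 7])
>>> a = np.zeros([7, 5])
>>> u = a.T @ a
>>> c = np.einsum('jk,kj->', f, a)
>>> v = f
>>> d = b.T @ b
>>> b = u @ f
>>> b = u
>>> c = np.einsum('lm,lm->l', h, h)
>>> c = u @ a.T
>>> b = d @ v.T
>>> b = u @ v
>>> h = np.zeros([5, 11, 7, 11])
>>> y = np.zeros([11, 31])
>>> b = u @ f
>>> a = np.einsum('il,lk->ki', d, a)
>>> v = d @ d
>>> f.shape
(5, 7)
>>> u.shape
(5, 5)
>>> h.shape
(5, 11, 7, 11)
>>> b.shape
(5, 7)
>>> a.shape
(5, 7)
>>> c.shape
(5, 7)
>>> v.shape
(7, 7)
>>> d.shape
(7, 7)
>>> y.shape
(11, 31)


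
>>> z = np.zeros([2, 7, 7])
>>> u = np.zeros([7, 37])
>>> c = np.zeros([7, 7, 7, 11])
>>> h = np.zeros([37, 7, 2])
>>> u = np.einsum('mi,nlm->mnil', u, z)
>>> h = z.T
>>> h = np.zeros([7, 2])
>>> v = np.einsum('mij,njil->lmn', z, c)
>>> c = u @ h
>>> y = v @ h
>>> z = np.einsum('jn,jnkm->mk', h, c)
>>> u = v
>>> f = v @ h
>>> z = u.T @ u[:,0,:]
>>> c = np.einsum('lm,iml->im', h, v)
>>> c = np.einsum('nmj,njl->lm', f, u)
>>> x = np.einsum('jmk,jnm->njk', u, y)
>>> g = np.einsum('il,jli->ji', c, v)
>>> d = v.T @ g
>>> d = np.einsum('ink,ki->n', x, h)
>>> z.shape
(7, 2, 7)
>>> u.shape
(11, 2, 7)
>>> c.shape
(7, 2)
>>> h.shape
(7, 2)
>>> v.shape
(11, 2, 7)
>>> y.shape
(11, 2, 2)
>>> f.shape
(11, 2, 2)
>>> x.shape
(2, 11, 7)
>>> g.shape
(11, 7)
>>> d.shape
(11,)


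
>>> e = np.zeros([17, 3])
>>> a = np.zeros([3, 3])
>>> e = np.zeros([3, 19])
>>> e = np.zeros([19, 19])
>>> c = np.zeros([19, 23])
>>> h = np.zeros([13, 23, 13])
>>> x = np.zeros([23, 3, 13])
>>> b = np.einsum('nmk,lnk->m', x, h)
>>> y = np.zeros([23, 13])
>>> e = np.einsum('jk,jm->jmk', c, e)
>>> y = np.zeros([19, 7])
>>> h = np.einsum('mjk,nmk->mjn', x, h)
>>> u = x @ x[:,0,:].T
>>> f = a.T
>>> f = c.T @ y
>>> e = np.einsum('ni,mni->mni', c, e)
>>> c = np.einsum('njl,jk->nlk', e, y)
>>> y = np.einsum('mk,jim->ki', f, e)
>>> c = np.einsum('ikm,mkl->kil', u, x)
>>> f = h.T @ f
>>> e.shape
(19, 19, 23)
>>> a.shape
(3, 3)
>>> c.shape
(3, 23, 13)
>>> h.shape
(23, 3, 13)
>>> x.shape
(23, 3, 13)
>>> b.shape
(3,)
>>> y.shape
(7, 19)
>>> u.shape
(23, 3, 23)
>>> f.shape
(13, 3, 7)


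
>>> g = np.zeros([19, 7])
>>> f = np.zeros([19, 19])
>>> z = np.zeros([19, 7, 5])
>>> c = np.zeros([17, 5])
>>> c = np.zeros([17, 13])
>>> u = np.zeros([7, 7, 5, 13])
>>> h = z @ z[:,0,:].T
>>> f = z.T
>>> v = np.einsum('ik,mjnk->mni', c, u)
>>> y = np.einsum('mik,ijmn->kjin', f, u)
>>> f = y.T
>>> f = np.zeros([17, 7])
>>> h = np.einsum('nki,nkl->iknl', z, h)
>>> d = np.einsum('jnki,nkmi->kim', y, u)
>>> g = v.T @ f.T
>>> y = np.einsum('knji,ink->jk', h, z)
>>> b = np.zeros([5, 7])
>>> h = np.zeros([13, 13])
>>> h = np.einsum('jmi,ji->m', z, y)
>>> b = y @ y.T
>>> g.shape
(17, 5, 17)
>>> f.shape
(17, 7)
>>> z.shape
(19, 7, 5)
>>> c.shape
(17, 13)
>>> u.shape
(7, 7, 5, 13)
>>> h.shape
(7,)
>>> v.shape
(7, 5, 17)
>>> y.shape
(19, 5)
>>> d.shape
(7, 13, 5)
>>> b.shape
(19, 19)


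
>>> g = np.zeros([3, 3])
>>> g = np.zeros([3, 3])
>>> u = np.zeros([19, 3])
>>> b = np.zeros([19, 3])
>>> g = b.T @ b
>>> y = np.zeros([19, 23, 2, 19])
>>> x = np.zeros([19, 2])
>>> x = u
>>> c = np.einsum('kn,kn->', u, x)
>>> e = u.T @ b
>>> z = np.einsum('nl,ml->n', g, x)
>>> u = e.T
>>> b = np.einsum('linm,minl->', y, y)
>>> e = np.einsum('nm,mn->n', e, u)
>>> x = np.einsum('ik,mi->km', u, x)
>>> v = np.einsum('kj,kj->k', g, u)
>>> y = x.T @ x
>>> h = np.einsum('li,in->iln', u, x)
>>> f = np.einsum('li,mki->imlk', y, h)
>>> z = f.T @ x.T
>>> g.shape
(3, 3)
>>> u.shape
(3, 3)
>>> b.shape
()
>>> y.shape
(19, 19)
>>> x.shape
(3, 19)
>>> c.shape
()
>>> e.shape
(3,)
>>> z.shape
(3, 19, 3, 3)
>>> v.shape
(3,)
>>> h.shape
(3, 3, 19)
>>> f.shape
(19, 3, 19, 3)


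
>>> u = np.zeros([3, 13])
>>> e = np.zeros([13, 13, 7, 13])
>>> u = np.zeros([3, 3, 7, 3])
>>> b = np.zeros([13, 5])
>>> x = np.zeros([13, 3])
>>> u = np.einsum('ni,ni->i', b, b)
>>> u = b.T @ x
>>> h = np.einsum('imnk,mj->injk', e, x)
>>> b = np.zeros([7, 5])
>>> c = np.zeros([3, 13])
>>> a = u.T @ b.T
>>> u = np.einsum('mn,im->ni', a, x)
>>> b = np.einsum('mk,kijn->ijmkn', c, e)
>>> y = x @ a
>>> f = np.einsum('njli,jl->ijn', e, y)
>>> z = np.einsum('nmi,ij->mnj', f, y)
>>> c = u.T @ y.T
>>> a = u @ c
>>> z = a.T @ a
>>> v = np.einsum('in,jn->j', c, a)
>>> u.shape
(7, 13)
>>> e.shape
(13, 13, 7, 13)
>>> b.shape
(13, 7, 3, 13, 13)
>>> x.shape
(13, 3)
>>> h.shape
(13, 7, 3, 13)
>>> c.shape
(13, 13)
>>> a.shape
(7, 13)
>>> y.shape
(13, 7)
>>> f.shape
(13, 13, 13)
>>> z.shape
(13, 13)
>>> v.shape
(7,)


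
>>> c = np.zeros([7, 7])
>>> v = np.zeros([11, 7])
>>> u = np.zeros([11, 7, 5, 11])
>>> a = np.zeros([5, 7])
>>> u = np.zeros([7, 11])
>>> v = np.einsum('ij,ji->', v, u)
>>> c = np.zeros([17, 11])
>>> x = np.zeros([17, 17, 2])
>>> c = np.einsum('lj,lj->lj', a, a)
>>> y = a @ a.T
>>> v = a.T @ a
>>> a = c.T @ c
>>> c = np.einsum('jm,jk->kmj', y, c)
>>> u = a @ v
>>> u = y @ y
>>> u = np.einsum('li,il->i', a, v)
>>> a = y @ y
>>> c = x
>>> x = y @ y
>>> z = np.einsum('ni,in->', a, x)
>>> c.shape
(17, 17, 2)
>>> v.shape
(7, 7)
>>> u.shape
(7,)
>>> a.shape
(5, 5)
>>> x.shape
(5, 5)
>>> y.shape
(5, 5)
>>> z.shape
()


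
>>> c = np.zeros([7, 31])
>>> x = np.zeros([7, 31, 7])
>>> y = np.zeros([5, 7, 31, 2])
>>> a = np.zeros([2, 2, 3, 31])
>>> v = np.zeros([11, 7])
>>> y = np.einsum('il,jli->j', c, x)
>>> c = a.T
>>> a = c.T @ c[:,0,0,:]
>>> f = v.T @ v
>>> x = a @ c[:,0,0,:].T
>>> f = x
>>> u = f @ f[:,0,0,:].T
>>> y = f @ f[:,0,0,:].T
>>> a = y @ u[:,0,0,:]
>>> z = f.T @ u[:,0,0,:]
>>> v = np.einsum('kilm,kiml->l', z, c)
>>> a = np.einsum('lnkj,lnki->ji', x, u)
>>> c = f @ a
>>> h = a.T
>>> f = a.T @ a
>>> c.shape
(2, 2, 3, 2)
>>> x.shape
(2, 2, 3, 31)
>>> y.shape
(2, 2, 3, 2)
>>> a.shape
(31, 2)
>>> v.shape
(2,)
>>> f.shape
(2, 2)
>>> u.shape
(2, 2, 3, 2)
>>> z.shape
(31, 3, 2, 2)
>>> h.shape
(2, 31)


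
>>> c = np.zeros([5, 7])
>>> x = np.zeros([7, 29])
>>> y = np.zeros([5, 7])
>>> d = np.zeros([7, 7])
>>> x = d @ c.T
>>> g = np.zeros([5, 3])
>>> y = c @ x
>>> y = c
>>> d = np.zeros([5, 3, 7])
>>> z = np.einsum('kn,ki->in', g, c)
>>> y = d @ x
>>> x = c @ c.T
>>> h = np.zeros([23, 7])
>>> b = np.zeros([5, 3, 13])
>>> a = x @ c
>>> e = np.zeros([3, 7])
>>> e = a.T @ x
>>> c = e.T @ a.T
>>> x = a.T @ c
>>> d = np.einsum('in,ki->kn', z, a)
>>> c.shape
(5, 5)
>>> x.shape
(7, 5)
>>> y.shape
(5, 3, 5)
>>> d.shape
(5, 3)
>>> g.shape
(5, 3)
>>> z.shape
(7, 3)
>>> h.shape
(23, 7)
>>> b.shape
(5, 3, 13)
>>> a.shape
(5, 7)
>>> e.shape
(7, 5)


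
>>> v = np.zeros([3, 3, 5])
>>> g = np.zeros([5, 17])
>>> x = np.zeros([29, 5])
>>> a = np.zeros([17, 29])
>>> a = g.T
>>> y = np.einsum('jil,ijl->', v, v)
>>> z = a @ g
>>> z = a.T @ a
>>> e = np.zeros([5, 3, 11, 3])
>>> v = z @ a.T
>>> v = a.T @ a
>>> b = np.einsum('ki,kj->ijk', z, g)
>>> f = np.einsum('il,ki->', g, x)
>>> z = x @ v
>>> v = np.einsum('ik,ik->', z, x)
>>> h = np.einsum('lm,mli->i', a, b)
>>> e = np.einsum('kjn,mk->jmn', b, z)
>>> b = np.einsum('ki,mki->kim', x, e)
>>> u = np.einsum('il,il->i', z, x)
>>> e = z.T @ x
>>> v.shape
()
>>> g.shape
(5, 17)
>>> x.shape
(29, 5)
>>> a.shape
(17, 5)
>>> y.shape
()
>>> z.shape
(29, 5)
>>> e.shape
(5, 5)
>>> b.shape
(29, 5, 17)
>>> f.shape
()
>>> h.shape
(5,)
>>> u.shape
(29,)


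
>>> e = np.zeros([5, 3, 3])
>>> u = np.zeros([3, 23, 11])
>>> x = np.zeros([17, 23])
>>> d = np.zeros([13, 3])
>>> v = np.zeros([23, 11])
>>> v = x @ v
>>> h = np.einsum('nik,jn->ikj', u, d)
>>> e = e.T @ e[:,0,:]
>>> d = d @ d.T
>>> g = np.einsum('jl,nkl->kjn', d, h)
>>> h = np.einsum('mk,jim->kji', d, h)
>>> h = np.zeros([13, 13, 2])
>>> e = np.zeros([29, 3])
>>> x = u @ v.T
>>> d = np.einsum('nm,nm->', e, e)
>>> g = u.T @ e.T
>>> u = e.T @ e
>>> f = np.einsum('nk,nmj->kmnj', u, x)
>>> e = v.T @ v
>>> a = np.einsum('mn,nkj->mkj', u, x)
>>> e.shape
(11, 11)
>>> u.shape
(3, 3)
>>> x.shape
(3, 23, 17)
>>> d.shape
()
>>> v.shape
(17, 11)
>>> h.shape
(13, 13, 2)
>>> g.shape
(11, 23, 29)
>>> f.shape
(3, 23, 3, 17)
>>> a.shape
(3, 23, 17)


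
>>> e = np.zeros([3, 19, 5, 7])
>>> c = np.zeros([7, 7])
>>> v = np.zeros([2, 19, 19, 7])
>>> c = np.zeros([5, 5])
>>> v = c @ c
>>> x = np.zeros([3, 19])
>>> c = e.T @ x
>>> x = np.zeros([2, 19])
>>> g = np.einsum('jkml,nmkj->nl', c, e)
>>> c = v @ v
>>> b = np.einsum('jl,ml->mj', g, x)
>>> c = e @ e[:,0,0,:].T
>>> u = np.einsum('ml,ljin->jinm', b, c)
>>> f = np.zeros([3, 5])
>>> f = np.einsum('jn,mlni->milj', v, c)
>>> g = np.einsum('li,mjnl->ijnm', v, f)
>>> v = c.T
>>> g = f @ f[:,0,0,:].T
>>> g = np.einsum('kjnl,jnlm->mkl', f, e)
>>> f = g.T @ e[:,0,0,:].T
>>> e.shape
(3, 19, 5, 7)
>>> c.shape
(3, 19, 5, 3)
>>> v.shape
(3, 5, 19, 3)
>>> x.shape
(2, 19)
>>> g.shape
(7, 3, 5)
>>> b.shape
(2, 3)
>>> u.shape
(19, 5, 3, 2)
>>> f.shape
(5, 3, 3)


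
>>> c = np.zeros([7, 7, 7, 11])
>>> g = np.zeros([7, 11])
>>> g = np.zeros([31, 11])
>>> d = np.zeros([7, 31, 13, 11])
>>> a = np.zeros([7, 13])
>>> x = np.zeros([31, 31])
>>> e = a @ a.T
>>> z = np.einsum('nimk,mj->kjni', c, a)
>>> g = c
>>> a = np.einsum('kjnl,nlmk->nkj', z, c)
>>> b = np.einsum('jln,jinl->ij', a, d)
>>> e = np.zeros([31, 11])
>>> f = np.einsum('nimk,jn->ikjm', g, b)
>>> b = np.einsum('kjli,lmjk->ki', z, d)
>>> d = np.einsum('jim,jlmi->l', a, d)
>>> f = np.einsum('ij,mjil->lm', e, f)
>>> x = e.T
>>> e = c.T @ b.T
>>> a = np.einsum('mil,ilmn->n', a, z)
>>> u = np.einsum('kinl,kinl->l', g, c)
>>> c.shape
(7, 7, 7, 11)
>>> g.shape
(7, 7, 7, 11)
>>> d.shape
(31,)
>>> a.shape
(7,)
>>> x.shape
(11, 31)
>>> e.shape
(11, 7, 7, 11)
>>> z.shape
(11, 13, 7, 7)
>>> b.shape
(11, 7)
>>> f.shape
(7, 7)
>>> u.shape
(11,)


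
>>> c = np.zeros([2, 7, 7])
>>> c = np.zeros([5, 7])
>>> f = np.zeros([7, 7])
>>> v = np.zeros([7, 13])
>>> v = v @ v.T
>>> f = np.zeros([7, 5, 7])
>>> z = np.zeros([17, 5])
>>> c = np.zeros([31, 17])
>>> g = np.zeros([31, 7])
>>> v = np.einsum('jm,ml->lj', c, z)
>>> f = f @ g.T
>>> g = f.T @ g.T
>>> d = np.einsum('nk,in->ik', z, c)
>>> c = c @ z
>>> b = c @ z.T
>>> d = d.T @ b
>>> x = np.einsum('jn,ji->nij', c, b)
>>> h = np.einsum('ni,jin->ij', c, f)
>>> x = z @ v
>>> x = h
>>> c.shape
(31, 5)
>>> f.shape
(7, 5, 31)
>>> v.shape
(5, 31)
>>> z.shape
(17, 5)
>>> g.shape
(31, 5, 31)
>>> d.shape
(5, 17)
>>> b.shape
(31, 17)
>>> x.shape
(5, 7)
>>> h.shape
(5, 7)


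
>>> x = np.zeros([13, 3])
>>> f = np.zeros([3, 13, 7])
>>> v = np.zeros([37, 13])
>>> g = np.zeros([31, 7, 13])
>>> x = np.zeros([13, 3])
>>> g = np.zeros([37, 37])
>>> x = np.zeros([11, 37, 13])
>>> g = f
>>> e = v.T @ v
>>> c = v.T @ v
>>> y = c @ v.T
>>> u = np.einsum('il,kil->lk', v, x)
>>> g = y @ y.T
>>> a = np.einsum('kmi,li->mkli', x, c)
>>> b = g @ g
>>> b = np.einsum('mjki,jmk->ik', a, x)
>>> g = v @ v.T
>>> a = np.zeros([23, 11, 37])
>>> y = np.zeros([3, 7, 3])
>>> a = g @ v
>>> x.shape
(11, 37, 13)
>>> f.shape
(3, 13, 7)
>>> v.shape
(37, 13)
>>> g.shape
(37, 37)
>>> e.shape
(13, 13)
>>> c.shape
(13, 13)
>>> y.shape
(3, 7, 3)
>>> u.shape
(13, 11)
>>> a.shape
(37, 13)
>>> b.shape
(13, 13)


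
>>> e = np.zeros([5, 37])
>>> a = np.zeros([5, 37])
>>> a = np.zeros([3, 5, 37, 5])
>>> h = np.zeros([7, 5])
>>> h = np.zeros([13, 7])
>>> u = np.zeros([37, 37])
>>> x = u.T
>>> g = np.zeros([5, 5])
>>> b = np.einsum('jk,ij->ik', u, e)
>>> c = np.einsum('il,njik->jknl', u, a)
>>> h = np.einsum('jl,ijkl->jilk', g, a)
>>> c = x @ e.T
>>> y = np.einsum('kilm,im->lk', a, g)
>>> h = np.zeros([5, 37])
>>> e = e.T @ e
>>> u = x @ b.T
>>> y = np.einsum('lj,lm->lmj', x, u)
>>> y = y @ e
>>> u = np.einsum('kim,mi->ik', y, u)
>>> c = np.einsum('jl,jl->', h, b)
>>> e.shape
(37, 37)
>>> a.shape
(3, 5, 37, 5)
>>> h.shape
(5, 37)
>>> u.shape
(5, 37)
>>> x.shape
(37, 37)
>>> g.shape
(5, 5)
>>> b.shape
(5, 37)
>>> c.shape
()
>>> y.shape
(37, 5, 37)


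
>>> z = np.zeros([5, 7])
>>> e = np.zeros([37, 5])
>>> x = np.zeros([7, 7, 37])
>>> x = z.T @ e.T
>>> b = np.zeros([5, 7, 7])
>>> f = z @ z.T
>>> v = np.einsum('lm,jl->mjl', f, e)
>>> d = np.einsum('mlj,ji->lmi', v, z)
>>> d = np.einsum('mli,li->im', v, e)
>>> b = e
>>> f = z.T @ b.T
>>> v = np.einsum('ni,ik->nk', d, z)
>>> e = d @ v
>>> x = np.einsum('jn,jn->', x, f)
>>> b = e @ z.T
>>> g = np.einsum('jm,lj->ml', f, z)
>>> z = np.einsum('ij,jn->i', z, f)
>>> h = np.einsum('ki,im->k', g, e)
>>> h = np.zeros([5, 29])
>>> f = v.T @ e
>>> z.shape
(5,)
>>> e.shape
(5, 7)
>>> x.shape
()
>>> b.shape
(5, 5)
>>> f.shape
(7, 7)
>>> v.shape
(5, 7)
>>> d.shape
(5, 5)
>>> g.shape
(37, 5)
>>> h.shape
(5, 29)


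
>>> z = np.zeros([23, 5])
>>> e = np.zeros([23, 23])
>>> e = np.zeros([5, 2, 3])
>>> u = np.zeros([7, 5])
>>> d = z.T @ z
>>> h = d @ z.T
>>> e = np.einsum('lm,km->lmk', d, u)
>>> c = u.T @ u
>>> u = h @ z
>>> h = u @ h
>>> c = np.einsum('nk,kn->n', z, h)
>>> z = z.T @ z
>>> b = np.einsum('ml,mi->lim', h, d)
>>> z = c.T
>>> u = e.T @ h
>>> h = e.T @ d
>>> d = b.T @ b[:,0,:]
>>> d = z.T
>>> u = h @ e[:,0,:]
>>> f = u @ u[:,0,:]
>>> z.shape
(23,)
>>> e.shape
(5, 5, 7)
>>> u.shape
(7, 5, 7)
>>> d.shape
(23,)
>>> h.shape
(7, 5, 5)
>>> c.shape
(23,)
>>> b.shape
(23, 5, 5)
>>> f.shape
(7, 5, 7)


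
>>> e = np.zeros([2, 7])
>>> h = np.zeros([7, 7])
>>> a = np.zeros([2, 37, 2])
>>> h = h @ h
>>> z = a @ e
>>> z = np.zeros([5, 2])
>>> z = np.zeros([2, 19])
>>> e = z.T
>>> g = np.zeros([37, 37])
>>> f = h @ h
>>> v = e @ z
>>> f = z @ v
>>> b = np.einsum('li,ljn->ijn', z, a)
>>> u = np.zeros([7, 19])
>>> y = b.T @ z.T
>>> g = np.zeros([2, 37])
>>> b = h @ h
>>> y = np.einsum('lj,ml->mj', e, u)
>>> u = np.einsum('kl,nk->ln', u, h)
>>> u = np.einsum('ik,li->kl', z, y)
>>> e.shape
(19, 2)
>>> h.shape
(7, 7)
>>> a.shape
(2, 37, 2)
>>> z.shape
(2, 19)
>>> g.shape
(2, 37)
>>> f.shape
(2, 19)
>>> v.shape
(19, 19)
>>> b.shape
(7, 7)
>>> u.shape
(19, 7)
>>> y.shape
(7, 2)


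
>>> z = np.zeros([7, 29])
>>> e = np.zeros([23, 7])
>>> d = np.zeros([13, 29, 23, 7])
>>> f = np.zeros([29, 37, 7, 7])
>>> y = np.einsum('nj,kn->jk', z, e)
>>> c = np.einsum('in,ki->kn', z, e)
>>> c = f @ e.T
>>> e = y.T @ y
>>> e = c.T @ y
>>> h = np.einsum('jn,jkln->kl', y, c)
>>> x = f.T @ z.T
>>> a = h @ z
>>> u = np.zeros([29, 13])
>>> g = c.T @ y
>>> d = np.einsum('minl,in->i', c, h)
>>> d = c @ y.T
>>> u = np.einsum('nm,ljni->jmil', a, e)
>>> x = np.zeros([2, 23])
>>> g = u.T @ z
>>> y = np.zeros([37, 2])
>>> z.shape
(7, 29)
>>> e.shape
(23, 7, 37, 23)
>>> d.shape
(29, 37, 7, 29)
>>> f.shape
(29, 37, 7, 7)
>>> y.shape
(37, 2)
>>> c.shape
(29, 37, 7, 23)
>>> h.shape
(37, 7)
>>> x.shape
(2, 23)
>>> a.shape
(37, 29)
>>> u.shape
(7, 29, 23, 23)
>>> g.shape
(23, 23, 29, 29)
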